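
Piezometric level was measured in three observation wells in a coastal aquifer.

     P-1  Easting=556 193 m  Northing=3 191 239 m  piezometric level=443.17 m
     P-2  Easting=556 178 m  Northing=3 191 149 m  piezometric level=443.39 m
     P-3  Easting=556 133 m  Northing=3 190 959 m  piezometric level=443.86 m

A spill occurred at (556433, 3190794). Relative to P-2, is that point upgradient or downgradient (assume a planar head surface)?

upgradient

With h = a·x + b·y + c and P-1 as origin, the differences give:
  (-15)·a + (-90)·b = +0.22
  (-60)·a + (-280)·b = +0.69
Eliminate b (×(-280) and ×(-90), subtract): -1200·a = 0.500 → a = ∂h/∂x = -0.0004167
Back-substitute: b = ∂h/∂y = -0.002375.
Head at (556433, 3190794) = 443.17 + (-0.0004167)·(240) + (-0.002375)·(-445) = 444.13 m.
That is higher than the 443.39 m at P-2, so the point is upgradient.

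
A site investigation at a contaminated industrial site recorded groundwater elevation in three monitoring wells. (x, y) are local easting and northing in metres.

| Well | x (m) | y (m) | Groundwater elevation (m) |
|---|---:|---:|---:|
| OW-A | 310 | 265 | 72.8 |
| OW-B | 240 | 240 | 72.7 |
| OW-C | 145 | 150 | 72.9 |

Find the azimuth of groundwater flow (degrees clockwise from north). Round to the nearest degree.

Taking OW-A as reference: OW-B−OW-A = (-70, -25, -0.1); OW-C−OW-A = (-165, -115, +0.1).
Solve a·Δx + b·Δy = Δh: det = (-70)·(-115) − (-165)·(-25) = 3925.
∂h/∂x = [(-0.1)·(-115) − (+0.1)·(-25)] / 3925 = +0.003567
∂h/∂y = [(-70)·(+0.1) − (-165)·(-0.1)] / 3925 = -0.005987
Flow direction (−∇h) has components (-0.003567 E, +0.005987 N).
Azimuth = atan2(E, N) = atan2(-0.003567, +0.005987) = 329.2° ≈ 329°.

329°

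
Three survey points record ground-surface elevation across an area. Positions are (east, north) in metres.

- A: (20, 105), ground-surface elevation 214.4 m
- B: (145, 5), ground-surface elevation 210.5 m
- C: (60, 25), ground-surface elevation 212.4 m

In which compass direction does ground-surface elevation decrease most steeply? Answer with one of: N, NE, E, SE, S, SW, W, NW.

With z = a·x + b·y + c and A as origin, the differences give:
  125·a + (-100)·b = -3.9
  40·a + (-80)·b = -2.0
Eliminate b (×(-80) and ×(-100), subtract): -6000·a = 112.00 → a = ∂z/∂x = -0.01867
Back-substitute: b = ∂z/∂y = +0.01567.
Steepest decrease is along −∇f = (+0.01867 E, -0.01567 N) → southeast.

SE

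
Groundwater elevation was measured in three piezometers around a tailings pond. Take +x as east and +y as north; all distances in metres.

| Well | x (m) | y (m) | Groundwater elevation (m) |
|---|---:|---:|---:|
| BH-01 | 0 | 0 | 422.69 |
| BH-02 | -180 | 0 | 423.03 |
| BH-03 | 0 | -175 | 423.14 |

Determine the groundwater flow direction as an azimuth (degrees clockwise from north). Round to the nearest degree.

036°

∂h/∂x = (423.03 − 422.69) / (-180 − 0) = -0.001889
∂h/∂y = (423.14 − 422.69) / (-175 − 0) = -0.002571
Flow direction (−∇h) has components (+0.001889 E, +0.002571 N).
Azimuth = atan2(E, N) = atan2(+0.001889, +0.002571) = 36.3° ≈ 036°.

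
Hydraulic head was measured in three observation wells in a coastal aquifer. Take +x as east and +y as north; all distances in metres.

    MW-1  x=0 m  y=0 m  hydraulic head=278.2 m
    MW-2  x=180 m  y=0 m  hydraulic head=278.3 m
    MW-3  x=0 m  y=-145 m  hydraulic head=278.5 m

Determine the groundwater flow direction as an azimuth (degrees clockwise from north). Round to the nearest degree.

345°

∂h/∂x = (278.3 − 278.2) / (180 − 0) = +0.0005556
∂h/∂y = (278.5 − 278.2) / (-145 − 0) = -0.002069
Flow direction (−∇h) has components (-0.0005556 E, +0.002069 N).
Azimuth = atan2(E, N) = atan2(-0.0005556, +0.002069) = 345.0° ≈ 345°.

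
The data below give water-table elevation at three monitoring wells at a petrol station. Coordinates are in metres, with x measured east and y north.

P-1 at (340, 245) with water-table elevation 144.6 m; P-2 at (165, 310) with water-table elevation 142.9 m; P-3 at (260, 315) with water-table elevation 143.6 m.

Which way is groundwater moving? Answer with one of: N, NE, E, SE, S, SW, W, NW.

With h = a·x + b·y + c and P-1 as origin, the differences give:
  (-175)·a + 65·b = -1.7
  (-80)·a + 70·b = -1.0
Eliminate b (×70 and ×65, subtract): -7050·a = -54.00 → a = ∂h/∂x = +0.007660
Back-substitute: b = ∂h/∂y = -0.005532.
Flow = −∇h = (-0.007660 east, +0.005532 north), which points northwest.

NW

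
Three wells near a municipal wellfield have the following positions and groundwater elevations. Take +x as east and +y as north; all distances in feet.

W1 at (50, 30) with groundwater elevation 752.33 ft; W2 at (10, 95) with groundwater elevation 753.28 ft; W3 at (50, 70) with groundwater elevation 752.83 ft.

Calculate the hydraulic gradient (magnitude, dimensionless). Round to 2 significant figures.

0.013

Differences from W1: to W2 (Δx, Δy, Δh) = (-40, 65, +0.95); to W3 = (0, 40, +0.50).
Solve a·Δx + b·Δy = Δh: det = (-40)·40 − 0·65 = -1600.
∂h/∂x = [(+0.95)·40 − (+0.50)·65] / -1600 = -0.003437
∂h/∂y = [(-40)·(+0.50) − 0·(+0.95)] / -1600 = +0.01250
|∇h| = √(-0.003437² + 0.01250²) = 0.01296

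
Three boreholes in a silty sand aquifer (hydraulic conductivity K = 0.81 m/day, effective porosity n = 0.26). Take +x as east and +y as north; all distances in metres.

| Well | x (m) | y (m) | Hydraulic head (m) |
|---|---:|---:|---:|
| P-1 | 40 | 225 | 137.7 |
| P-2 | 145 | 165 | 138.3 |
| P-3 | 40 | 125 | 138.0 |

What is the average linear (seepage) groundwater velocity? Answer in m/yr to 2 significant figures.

5.7 m/yr

Taking P-1 as reference: P-2−P-1 = (105, -60, +0.6); P-3−P-1 = (0, -100, +0.3).
Determinant of the coordinate differences = 105·(-100) − 0·(-60) = -10500.
∂h/∂x = [(+0.6)·(-100) − (+0.3)·(-60)] / -10500 = +0.004000
∂h/∂y = [105·(+0.3) − 0·(+0.6)] / -10500 = -0.003000
|∇h| = √(0.004000² + -0.003000²) = 0.005
Seepage velocity v = K·i/n = 0.81 × 0.005 / 0.26 = 0.01558 m/day = 5.691 m/yr.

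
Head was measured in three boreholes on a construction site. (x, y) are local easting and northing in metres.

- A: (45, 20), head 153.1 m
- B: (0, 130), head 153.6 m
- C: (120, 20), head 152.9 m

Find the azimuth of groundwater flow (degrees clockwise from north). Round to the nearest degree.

142°

With h = a·x + b·y + c and A as origin, the differences give:
  (-45)·a + 110·b = +0.5
  75·a + 0·b = -0.2
Eliminate b (×0 and ×110, subtract): -8250·a = 22.00 → a = ∂h/∂x = -0.002667
Back-substitute: b = ∂h/∂y = +0.003455.
Flow direction (−∇h) has components (+0.002667 E, -0.003455 N).
Azimuth = atan2(E, N) = atan2(+0.002667, -0.003455) = 142.3° ≈ 142°.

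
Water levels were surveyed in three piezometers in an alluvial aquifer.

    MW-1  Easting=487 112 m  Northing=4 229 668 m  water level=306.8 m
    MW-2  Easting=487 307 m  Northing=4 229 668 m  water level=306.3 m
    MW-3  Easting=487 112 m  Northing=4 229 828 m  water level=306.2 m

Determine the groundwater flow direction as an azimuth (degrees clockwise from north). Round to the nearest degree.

∂h/∂x = (306.3 − 306.8) / (487307 − 487112) = -0.002564
∂h/∂y = (306.2 − 306.8) / (4229828 − 4229668) = -0.003750
Flow direction (−∇h) has components (+0.002564 E, +0.003750 N).
Azimuth = atan2(E, N) = atan2(+0.002564, +0.003750) = 34.4° ≈ 034°.

034°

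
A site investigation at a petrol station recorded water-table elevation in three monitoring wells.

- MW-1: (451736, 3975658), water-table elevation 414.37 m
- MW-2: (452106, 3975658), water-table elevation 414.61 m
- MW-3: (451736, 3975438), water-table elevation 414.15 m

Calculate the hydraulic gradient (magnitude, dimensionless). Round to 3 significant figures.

∂h/∂x = (414.61 − 414.37) / (452106 − 451736) = +0.0006486
∂h/∂y = (414.15 − 414.37) / (3975438 − 3975658) = +0.001000
|∇h| = √(0.0006486² + 0.001000²) = 0.001192

0.00119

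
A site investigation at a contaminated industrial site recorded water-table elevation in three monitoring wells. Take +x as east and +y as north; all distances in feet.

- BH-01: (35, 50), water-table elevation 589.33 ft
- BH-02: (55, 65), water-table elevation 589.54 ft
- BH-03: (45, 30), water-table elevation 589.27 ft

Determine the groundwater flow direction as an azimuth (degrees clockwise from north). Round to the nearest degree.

With h = a·x + b·y + c and BH-01 as origin, the differences give:
  20·a + 15·b = +0.21
  10·a + (-20)·b = -0.06
Eliminate b (×(-20) and ×15, subtract): -550·a = -3.300 → a = ∂h/∂x = +0.006000
Back-substitute: b = ∂h/∂y = +0.006000.
Flow direction (−∇h) has components (-0.006000 E, -0.006000 N).
Azimuth = atan2(E, N) = atan2(-0.006000, -0.006000) = 225.0° ≈ 225°.

225°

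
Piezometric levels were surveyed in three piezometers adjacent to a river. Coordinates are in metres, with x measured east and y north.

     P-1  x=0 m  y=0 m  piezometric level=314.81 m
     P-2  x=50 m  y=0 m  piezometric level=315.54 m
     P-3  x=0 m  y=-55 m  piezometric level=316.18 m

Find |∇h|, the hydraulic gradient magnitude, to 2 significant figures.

0.029

∂h/∂x = (315.54 − 314.81) / (50 − 0) = +0.01460
∂h/∂y = (316.18 − 314.81) / (-55 − 0) = -0.02491
|∇h| = √(0.01460² + -0.02491²) = 0.02887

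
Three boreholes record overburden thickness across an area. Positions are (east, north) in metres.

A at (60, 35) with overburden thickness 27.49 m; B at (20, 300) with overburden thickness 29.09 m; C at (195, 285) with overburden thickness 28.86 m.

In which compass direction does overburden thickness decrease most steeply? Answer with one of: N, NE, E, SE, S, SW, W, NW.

With d = a·x + b·y + c and A as origin, the differences give:
  (-40)·a + 265·b = +1.60
  135·a + 250·b = +1.37
Eliminate b (×250 and ×265, subtract): -45775·a = 36.950 → a = ∂d/∂x = -0.0008072
Back-substitute: b = ∂d/∂y = +0.005916.
Steepest decrease is along −∇f = (+0.0008072 E, -0.005916 N) → south.

S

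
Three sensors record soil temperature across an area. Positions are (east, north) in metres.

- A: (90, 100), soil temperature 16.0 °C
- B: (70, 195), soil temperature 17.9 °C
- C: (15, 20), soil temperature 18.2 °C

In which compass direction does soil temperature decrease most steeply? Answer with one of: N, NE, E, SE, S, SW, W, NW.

Differences from A: to B (Δx, Δy, Δh) = (-20, 95, +1.9); to C = (-75, -80, +2.2).
Solve a·Δx + b·Δy = ΔT: det = (-20)·(-80) − (-75)·95 = 8725.
∂T/∂x = [(+1.9)·(-80) − (+2.2)·95] / 8725 = -0.04138
∂T/∂y = [(-20)·(+2.2) − (-75)·(+1.9)] / 8725 = +0.01129
Steepest decrease is along −∇f = (+0.04138 E, -0.01129 N) → east.

E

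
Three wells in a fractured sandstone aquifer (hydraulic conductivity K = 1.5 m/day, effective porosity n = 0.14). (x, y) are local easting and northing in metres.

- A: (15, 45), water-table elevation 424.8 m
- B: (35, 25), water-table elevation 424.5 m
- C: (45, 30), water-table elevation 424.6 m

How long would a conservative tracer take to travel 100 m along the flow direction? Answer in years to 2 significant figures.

1.5 years

Differences from A: to B (Δx, Δy, Δh) = (20, -20, -0.3); to C = (30, -15, -0.2).
Solve a·Δx + b·Δy = Δh: det = 20·(-15) − 30·(-20) = 300.
∂h/∂x = [(-0.3)·(-15) − (-0.2)·(-20)] / 300 = +0.001667
∂h/∂y = [20·(-0.2) − 30·(-0.3)] / 300 = +0.01667
|∇h| = √(0.001667² + 0.01667²) = 0.01675
Seepage velocity v = K·i/n = 1.5 × 0.01675 / 0.14 = 0.1795 m/day.
t = 100 / 0.1795 = 557.1 days = 1.53 years.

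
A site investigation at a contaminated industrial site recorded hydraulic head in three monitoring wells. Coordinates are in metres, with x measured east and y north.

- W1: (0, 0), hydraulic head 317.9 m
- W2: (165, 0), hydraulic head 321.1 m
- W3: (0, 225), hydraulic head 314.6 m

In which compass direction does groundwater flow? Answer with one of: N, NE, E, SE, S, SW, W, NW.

NW

∂h/∂x = (321.1 − 317.9) / (165 − 0) = +0.01939
∂h/∂y = (314.6 − 317.9) / (225 − 0) = -0.01467
Flow = −∇h = (-0.01939 east, +0.01467 north), which points northwest.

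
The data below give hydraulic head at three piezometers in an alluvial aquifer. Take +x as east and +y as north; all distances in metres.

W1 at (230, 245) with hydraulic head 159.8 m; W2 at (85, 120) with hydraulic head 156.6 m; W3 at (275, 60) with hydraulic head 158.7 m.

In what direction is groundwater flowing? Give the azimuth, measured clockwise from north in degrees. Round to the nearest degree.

236°

Three-point gradient (reference W1): Δ to W2 = (-145, -125, -3.2), Δ to W3 = (45, -185, -1.1).
∂h/∂x = +0.01401, ∂h/∂y = +0.009353 (det = 32450).
Flow direction (−∇h) has components (-0.01401 E, -0.009353 N).
Azimuth = atan2(E, N) = atan2(-0.01401, -0.009353) = 236.3° ≈ 236°.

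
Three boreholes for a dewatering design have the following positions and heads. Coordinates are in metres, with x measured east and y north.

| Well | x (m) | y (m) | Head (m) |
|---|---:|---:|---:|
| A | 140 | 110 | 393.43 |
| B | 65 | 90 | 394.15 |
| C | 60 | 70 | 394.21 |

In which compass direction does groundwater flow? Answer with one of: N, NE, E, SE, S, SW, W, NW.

E

Three-point gradient (reference A): Δ to B = (-75, -20, +0.72), Δ to C = (-80, -40, +0.78).
∂h/∂x = -0.009429, ∂h/∂y = -0.0006429 (det = 1400).
Flow = −∇h = (+0.009429 east, +0.0006429 north), which points east.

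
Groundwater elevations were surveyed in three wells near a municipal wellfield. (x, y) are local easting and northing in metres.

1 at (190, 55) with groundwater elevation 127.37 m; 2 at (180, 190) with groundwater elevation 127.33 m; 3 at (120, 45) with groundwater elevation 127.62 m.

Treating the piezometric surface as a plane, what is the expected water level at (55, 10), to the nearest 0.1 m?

With h = a·x + b·y + c and 1 as origin, the differences give:
  (-10)·a + 135·b = -0.04
  (-70)·a + (-10)·b = +0.25
Eliminate b (×(-10) and ×135, subtract): 9550·a = -33.350 → a = ∂h/∂x = -0.003492
Back-substitute: b = ∂h/∂y = -0.0005550.
h(55, 10) = 127.37 + (-0.003492)·(-135) + (-0.0005550)·(-45) = 127.37 +0.471 +0.025 = 127.866 m.

127.9 m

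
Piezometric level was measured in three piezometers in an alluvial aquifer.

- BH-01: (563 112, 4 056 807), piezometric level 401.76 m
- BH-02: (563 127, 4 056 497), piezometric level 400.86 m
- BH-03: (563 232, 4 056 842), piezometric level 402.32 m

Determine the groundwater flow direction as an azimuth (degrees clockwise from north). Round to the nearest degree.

231°

Taking BH-01 as reference: BH-02−BH-01 = (15, -310, -0.90); BH-03−BH-01 = (120, 35, +0.56).
Solve a·Δx + b·Δy = Δh: det = 15·35 − 120·(-310) = 37725.
∂h/∂x = [(-0.90)·35 − (+0.56)·(-310)] / 37725 = +0.003767
∂h/∂y = [15·(+0.56) − 120·(-0.90)] / 37725 = +0.003085
Flow direction (−∇h) has components (-0.003767 E, -0.003085 N).
Azimuth = atan2(E, N) = atan2(-0.003767, -0.003085) = 230.7° ≈ 231°.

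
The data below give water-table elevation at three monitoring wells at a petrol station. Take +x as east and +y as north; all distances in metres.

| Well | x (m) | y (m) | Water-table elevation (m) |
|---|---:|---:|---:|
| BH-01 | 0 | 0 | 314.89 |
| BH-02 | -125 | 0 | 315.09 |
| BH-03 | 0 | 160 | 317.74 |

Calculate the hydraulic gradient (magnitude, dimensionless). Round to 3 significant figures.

∂h/∂x = (315.09 − 314.89) / (-125 − 0) = -0.001600
∂h/∂y = (317.74 − 314.89) / (160 − 0) = +0.01781
|∇h| = √(-0.001600² + 0.01781²) = 0.01788

0.0179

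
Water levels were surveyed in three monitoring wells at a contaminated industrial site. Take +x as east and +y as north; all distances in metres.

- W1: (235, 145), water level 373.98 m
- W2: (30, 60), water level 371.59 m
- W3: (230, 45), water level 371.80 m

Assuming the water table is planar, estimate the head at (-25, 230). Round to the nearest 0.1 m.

375.1 m

Differences from W1: to W2 (Δx, Δy, Δh) = (-205, -85, -2.39); to W3 = (-5, -100, -2.18).
Determinant of the coordinate differences = (-205)·(-100) − (-5)·(-85) = 20075.
∂h/∂x = [(-2.39)·(-100) − (-2.18)·(-85)] / 20075 = +0.002675
∂h/∂y = [(-205)·(-2.18) − (-5)·(-2.39)] / 20075 = +0.02167
h(-25, 230) = 373.98 + (+0.002675)·(-260) + (+0.02167)·(85) = 373.98 -0.695 +1.842 = 375.126 m.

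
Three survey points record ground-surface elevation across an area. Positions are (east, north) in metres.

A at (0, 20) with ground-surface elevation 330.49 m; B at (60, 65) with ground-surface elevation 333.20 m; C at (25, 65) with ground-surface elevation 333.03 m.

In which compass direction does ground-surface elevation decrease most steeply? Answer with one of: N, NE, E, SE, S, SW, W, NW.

Taking A as reference: B−A = (60, 45, +2.71); C−A = (25, 45, +2.54).
Determinant of the coordinate differences = 60·45 − 25·45 = 1575.
∂z/∂x = [(+2.71)·45 − (+2.54)·45] / 1575 = +0.004857
∂z/∂y = [60·(+2.54) − 25·(+2.71)] / 1575 = +0.05375
Steepest decrease is along −∇f = (-0.004857 E, -0.05375 N) → south.

S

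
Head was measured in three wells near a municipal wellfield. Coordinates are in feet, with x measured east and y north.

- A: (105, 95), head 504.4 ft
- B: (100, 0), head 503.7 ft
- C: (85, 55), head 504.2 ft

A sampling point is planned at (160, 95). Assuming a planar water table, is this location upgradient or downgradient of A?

downgradient

Taking A as reference: B−A = (-5, -95, -0.7); C−A = (-20, -40, -0.2).
Solve a·Δx + b·Δy = Δh: det = (-5)·(-40) − (-20)·(-95) = -1700.
∂h/∂x = [(-0.7)·(-40) − (-0.2)·(-95)] / -1700 = -0.005294
∂h/∂y = [(-5)·(-0.2) − (-20)·(-0.7)] / -1700 = +0.007647
Head at (160, 95) = 504.4 + (-0.005294)·(55) + (+0.007647)·(0) = 504.11 ft.
That is lower than the 504.4 ft at A, so the point is downgradient.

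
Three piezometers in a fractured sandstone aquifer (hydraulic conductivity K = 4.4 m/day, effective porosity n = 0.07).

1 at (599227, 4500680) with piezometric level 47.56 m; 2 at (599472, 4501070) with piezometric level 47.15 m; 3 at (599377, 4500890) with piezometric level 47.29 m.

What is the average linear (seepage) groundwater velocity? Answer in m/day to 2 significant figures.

With h = a·x + b·y + c and 1 as origin, the differences give:
  245·a + 390·b = -0.41
  150·a + 210·b = -0.27
Eliminate b (×210 and ×390, subtract): -7050·a = 19.200 → a = ∂h/∂x = -0.002723
Back-substitute: b = ∂h/∂y = +0.0006596.
|∇h| = √(-0.002723² + 0.0006596²) = 0.002802
Seepage velocity v = K·i/n = 4.4 × 0.002802 / 0.07 = 0.1761 m/day.

0.18 m/day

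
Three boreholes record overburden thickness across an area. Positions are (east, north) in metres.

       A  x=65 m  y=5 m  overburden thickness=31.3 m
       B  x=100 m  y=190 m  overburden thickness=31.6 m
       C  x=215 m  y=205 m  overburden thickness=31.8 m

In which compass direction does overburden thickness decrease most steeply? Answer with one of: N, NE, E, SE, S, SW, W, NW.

SW

Taking A as reference: B−A = (35, 185, +0.3); C−A = (150, 200, +0.5).
Determinant of the coordinate differences = 35·200 − 150·185 = -20750.
∂d/∂x = [(+0.3)·200 − (+0.5)·185] / -20750 = +0.001566
∂d/∂y = [35·(+0.5) − 150·(+0.3)] / -20750 = +0.001325
Steepest decrease is along −∇f = (-0.001566 E, -0.001325 N) → southwest.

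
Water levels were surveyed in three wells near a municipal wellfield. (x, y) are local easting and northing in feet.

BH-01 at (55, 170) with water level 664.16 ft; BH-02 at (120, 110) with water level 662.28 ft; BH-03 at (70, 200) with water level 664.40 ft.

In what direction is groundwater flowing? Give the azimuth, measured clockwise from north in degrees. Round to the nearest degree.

136°

Differences from BH-01: to BH-02 (Δx, Δy, Δh) = (65, -60, -1.88); to BH-03 = (15, 30, +0.24).
Solve a·Δx + b·Δy = Δh: det = 65·30 − 15·(-60) = 2850.
∂h/∂x = [(-1.88)·30 − (+0.24)·(-60)] / 2850 = -0.01474
∂h/∂y = [65·(+0.24) − 15·(-1.88)] / 2850 = +0.01537
Flow direction (−∇h) has components (+0.01474 E, -0.01537 N).
Azimuth = atan2(E, N) = atan2(+0.01474, -0.01537) = 136.2° ≈ 136°.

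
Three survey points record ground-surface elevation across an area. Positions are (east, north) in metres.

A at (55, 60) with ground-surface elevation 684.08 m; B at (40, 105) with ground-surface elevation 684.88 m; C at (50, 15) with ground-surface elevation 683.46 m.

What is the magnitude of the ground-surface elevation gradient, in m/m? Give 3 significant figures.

0.0173 m/m

Three-point gradient (reference A): Δ to B = (-15, 45, +0.80), Δ to C = (-5, -45, -0.62).
∂z/∂x = -0.009000, ∂z/∂y = +0.01478 (det = 900).
|∇f| = √(-0.009000² + 0.01478²) = 0.0173 m/m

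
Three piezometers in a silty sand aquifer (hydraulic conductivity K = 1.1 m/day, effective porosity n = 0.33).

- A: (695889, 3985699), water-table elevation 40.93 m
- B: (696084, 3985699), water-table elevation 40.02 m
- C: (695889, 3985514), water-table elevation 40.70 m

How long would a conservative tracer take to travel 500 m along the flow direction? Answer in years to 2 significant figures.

∂h/∂x = (40.02 − 40.93) / (696084 − 695889) = -0.004667
∂h/∂y = (40.70 − 40.93) / (3985514 − 3985699) = +0.001243
|∇h| = √(-0.004667² + 0.001243²) = 0.00483
Seepage velocity v = K·i/n = 1.1 × 0.00483 / 0.33 = 0.0161 m/day.
t = 500 / 0.0161 = 3.106e+04 days = 85 years.

85 years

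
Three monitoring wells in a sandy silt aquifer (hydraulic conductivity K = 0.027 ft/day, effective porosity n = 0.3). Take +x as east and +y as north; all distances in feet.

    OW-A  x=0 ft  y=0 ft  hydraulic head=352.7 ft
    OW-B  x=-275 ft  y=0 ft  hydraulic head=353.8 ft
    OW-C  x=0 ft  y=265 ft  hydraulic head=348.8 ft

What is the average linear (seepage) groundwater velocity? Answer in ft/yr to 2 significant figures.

0.50 ft/yr

∂h/∂x = (353.8 − 352.7) / (-275 − 0) = -0.004000
∂h/∂y = (348.8 − 352.7) / (265 − 0) = -0.01472
|∇h| = √(-0.004000² + -0.01472²) = 0.01525
Seepage velocity v = K·i/n = 0.027 × 0.01525 / 0.3 = 0.001373 ft/day = 0.5015 ft/yr.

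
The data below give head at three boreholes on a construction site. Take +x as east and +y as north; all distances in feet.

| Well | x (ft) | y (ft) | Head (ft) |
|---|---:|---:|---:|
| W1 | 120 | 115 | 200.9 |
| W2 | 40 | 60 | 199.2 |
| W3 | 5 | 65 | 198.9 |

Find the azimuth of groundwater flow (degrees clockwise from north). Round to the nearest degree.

Differences from W1: to W2 (Δx, Δy, Δh) = (-80, -55, -1.7); to W3 = (-115, -50, -2.0).
Determinant of the coordinate differences = (-80)·(-50) − (-115)·(-55) = -2325.
∂h/∂x = [(-1.7)·(-50) − (-2.0)·(-55)] / -2325 = +0.01075
∂h/∂y = [(-80)·(-2.0) − (-115)·(-1.7)] / -2325 = +0.01527
Flow direction (−∇h) has components (-0.01075 E, -0.01527 N).
Azimuth = atan2(E, N) = atan2(-0.01075, -0.01527) = 215.2° ≈ 215°.

215°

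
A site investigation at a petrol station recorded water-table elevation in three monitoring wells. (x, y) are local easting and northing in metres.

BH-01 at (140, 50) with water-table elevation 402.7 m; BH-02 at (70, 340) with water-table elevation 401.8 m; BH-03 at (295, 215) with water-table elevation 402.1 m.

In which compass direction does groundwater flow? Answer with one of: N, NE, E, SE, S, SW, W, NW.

Three-point gradient (reference BH-01): Δ to BH-02 = (-70, 290, -0.9), Δ to BH-03 = (155, 165, -0.6).
∂h/∂x = -0.0004513, ∂h/∂y = -0.003212 (det = -56500).
Flow = −∇h = (+0.0004513 east, +0.003212 north), which points north.

N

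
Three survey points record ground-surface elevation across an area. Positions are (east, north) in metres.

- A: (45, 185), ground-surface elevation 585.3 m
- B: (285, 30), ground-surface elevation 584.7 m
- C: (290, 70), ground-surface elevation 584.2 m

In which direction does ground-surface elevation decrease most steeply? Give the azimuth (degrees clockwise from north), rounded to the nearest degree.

041°

Differences from A: to B (Δx, Δy, Δh) = (240, -155, -0.6); to C = (245, -115, -1.1).
Determinant of the coordinate differences = 240·(-115) − 245·(-155) = 10375.
∂z/∂x = [(-0.6)·(-115) − (-1.1)·(-155)] / 10375 = -0.009783
∂z/∂y = [240·(-1.1) − 245·(-0.6)] / 10375 = -0.01128
Steepest decrease is along −∇f: components (+0.009783 E, +0.01128 N).
Azimuth = atan2(+0.009783, +0.01128) = 40.9° ≈ 041°.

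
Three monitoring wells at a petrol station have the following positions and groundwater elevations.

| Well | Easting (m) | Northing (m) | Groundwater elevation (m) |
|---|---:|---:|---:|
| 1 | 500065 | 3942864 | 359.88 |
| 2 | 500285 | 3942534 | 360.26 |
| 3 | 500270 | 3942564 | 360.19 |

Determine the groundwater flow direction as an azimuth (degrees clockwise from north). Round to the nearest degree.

050°

Differences from 1: to 2 (Δx, Δy, Δh) = (220, -330, +0.38); to 3 = (205, -300, +0.31).
Solve a·Δx + b·Δy = Δh: det = 220·(-300) − 205·(-330) = 1650.
∂h/∂x = [(+0.38)·(-300) − (+0.31)·(-330)] / 1650 = -0.007091
∂h/∂y = [220·(+0.31) − 205·(+0.38)] / 1650 = -0.005879
Flow direction (−∇h) has components (+0.007091 E, +0.005879 N).
Azimuth = atan2(E, N) = atan2(+0.007091, +0.005879) = 50.3° ≈ 050°.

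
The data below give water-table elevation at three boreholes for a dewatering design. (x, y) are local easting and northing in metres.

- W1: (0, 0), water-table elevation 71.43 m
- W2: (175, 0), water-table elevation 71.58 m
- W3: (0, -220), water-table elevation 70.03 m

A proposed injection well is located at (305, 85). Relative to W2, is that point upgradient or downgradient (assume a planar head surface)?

upgradient

∂h/∂x = (71.58 − 71.43) / (175 − 0) = +0.0008571
∂h/∂y = (70.03 − 71.43) / (-220 − 0) = +0.006364
Head at (305, 85) = 71.43 + (+0.0008571)·(305) + (+0.006364)·(85) = 72.23 m.
That is higher than the 71.58 m at W2, so the point is upgradient.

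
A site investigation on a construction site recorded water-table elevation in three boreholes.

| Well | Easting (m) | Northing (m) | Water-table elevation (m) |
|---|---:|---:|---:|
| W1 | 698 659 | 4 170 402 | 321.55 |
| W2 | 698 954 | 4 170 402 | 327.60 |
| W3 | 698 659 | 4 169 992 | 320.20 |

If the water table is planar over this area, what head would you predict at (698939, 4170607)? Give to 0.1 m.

∂h/∂x = (327.60 − 321.55) / (698954 − 698659) = +0.02051
∂h/∂y = (320.20 − 321.55) / (4169992 − 4170402) = +0.003293
h(698939, 4170607) = 321.55 + (+0.02051)·(280) + (+0.003293)·(205) = 321.55 +5.742 +0.675 = 327.967 m.

328.0 m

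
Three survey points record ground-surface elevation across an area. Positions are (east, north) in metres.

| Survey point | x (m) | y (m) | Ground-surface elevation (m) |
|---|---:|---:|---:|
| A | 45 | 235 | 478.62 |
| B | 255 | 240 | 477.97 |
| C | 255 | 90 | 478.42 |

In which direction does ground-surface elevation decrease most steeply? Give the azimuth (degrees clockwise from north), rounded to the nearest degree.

045°

Differences from A: to B (Δx, Δy, Δh) = (210, 5, -0.65); to C = (210, -145, -0.20).
Determinant of the coordinate differences = 210·(-145) − 210·5 = -31500.
∂z/∂x = [(-0.65)·(-145) − (-0.20)·5] / -31500 = -0.003024
∂z/∂y = [210·(-0.20) − 210·(-0.65)] / -31500 = -0.003000
Steepest decrease is along −∇f: components (+0.003024 E, +0.003000 N).
Azimuth = atan2(+0.003024, +0.003000) = 45.2° ≈ 045°.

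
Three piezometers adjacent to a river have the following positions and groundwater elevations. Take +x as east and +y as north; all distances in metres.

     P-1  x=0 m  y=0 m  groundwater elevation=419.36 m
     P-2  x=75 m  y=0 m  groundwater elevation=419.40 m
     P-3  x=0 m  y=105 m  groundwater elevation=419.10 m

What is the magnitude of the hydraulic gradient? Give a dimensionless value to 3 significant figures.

0.00253

∂h/∂x = (419.40 − 419.36) / (75 − 0) = +0.0005333
∂h/∂y = (419.10 − 419.36) / (105 − 0) = -0.002476
|∇h| = √(0.0005333² + -0.002476²) = 0.002533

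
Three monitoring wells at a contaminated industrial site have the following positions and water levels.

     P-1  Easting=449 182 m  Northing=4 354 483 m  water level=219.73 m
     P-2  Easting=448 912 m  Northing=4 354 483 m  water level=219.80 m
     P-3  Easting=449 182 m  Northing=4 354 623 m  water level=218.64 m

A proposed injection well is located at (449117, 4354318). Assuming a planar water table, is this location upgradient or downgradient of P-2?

upgradient

∂h/∂x = (219.80 − 219.73) / (448912 − 449182) = -0.0002593
∂h/∂y = (218.64 − 219.73) / (4354623 − 4354483) = -0.007786
Head at (449117, 4354318) = 219.73 + (-0.0002593)·(-65) + (-0.007786)·(-165) = 221.03 m.
That is higher than the 219.80 m at P-2, so the point is upgradient.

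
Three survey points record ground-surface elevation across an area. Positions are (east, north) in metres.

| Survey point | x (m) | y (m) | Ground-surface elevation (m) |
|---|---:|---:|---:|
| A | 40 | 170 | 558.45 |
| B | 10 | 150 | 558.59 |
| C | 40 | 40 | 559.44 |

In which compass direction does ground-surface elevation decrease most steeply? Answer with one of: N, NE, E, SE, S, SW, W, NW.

N

Three-point gradient (reference A): Δ to B = (-30, -20, +0.14), Δ to C = (0, -130, +0.99).
∂z/∂x = +0.0004103, ∂z/∂y = -0.007615 (det = 3900).
Steepest decrease is along −∇f = (-0.0004103 E, +0.007615 N) → north.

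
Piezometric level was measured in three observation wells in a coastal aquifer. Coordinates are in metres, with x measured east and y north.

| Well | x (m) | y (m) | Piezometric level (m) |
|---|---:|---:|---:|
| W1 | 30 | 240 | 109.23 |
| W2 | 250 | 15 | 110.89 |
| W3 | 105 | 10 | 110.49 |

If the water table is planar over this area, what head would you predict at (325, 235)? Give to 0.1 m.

Taking W1 as reference: W2−W1 = (220, -225, +1.66); W3−W1 = (75, -230, +1.26).
Determinant of the coordinate differences = 220·(-230) − 75·(-225) = -33725.
∂h/∂x = [(+1.66)·(-230) − (+1.26)·(-225)] / -33725 = +0.002915
∂h/∂y = [220·(+1.26) − 75·(+1.66)] / -33725 = -0.004528
h(325, 235) = 109.23 + (+0.002915)·(295) + (-0.004528)·(-5) = 109.23 +0.860 +0.023 = 110.112 m.

110.1 m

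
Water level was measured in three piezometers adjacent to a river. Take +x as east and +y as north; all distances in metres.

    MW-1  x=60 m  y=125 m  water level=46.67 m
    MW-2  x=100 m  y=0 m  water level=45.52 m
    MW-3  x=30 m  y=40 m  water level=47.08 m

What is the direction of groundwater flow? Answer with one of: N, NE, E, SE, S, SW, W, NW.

Differences from MW-1: to MW-2 (Δx, Δy, Δh) = (40, -125, -1.15); to MW-3 = (-30, -85, +0.41).
Solve a·Δx + b·Δy = Δh: det = 40·(-85) − (-30)·(-125) = -7150.
∂h/∂x = [(-1.15)·(-85) − (+0.41)·(-125)] / -7150 = -0.02084
∂h/∂y = [40·(+0.41) − (-30)·(-1.15)] / -7150 = +0.002531
Flow = −∇h = (+0.02084 east, -0.002531 north), which points east.

E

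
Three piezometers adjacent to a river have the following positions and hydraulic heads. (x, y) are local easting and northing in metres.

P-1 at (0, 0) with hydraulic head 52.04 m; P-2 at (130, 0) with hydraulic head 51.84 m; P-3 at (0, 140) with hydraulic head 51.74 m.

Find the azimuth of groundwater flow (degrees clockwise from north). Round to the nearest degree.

036°

∂h/∂x = (51.84 − 52.04) / (130 − 0) = -0.001538
∂h/∂y = (51.74 − 52.04) / (140 − 0) = -0.002143
Flow direction (−∇h) has components (+0.001538 E, +0.002143 N).
Azimuth = atan2(E, N) = atan2(+0.001538, +0.002143) = 35.7° ≈ 036°.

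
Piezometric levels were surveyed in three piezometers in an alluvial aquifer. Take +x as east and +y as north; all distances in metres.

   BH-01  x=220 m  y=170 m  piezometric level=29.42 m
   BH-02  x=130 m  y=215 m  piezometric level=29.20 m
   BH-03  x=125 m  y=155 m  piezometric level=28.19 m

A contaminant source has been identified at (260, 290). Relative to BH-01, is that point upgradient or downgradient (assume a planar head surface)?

upgradient

Differences from BH-01: to BH-02 (Δx, Δy, Δh) = (-90, 45, -0.22); to BH-03 = (-95, -15, -1.23).
Solve a·Δx + b·Δy = Δh: det = (-90)·(-15) − (-95)·45 = 5625.
∂h/∂x = [(-0.22)·(-15) − (-1.23)·45] / 5625 = +0.01043
∂h/∂y = [(-90)·(-1.23) − (-95)·(-0.22)] / 5625 = +0.01596
Head at (260, 290) = 29.42 + (+0.01043)·(40) + (+0.01596)·(120) = 31.75 m.
That is higher than the 29.42 m at BH-01, so the point is upgradient.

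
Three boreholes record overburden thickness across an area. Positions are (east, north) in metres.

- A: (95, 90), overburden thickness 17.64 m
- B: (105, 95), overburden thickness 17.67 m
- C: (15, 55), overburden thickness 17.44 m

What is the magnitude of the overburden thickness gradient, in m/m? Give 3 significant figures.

0.00806 m/m

With d = a·x + b·y + c and A as origin, the differences give:
  10·a + 5·b = +0.03
  (-80)·a + (-35)·b = -0.20
Eliminate b (×(-35) and ×5, subtract): 50·a = -0.050 → a = ∂d/∂x = -0.001000
Back-substitute: b = ∂d/∂y = +0.008000.
|∇f| = √(-0.001000² + 0.008000²) = 0.008062 m/m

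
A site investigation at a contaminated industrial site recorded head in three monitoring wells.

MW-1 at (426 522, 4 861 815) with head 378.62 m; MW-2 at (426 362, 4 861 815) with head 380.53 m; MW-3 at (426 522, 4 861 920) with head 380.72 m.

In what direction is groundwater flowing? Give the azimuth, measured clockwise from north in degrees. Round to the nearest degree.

∂h/∂x = (380.53 − 378.62) / (426362 − 426522) = -0.01194
∂h/∂y = (380.72 − 378.62) / (4861920 − 4861815) = +0.02000
Flow direction (−∇h) has components (+0.01194 E, -0.02000 N).
Azimuth = atan2(E, N) = atan2(+0.01194, -0.02000) = 149.2° ≈ 149°.

149°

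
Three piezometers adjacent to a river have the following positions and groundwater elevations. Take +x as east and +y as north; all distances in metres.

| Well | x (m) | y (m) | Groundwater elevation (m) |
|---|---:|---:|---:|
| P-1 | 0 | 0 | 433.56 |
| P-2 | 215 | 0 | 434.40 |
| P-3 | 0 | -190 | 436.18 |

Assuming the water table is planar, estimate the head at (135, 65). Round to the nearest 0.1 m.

∂h/∂x = (434.40 − 433.56) / (215 − 0) = +0.003907
∂h/∂y = (436.18 − 433.56) / (-190 − 0) = -0.01379
h(135, 65) = 433.56 + (+0.003907)·(135) + (-0.01379)·(65) = 433.56 +0.527 -0.896 = 433.191 m.

433.2 m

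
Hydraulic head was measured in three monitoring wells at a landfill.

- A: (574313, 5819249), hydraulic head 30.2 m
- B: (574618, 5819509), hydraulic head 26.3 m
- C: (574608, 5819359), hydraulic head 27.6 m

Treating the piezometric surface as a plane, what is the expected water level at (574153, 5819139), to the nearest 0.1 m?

Taking A as reference: B−A = (305, 260, -3.9); C−A = (295, 110, -2.6).
Solve a·Δx + b·Δy = Δh: det = 305·110 − 295·260 = -43150.
∂h/∂x = [(-3.9)·110 − (-2.6)·260] / -43150 = -0.005724
∂h/∂y = [305·(-2.6) − 295·(-3.9)] / -43150 = -0.008285
h(574153, 5819139) = 30.2 + (-0.005724)·(-160) + (-0.008285)·(-110) = 30.2 +0.916 +0.911 = 32.027 m.

32.0 m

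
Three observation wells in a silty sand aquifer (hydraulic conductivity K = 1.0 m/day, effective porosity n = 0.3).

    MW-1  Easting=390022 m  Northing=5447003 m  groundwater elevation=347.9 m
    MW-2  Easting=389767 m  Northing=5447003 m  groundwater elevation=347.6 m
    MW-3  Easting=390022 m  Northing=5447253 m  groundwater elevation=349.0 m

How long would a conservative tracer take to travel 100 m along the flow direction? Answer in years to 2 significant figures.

18 years

∂h/∂x = (347.6 − 347.9) / (389767 − 390022) = +0.001176
∂h/∂y = (349.0 − 347.9) / (5447253 − 5447003) = +0.004400
|∇h| = √(0.001176² + 0.004400²) = 0.004554
Seepage velocity v = K·i/n = 1.0 × 0.004554 / 0.3 = 0.01518 m/day.
t = 100 / 0.01518 = 6588 days = 18 years.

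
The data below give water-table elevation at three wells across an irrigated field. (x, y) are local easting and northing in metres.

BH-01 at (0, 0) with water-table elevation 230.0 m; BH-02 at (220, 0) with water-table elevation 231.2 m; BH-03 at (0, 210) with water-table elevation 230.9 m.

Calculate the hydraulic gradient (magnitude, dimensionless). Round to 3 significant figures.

∂h/∂x = (231.2 − 230.0) / (220 − 0) = +0.005455
∂h/∂y = (230.9 − 230.0) / (210 − 0) = +0.004286
|∇h| = √(0.005455² + 0.004286²) = 0.006937

0.00694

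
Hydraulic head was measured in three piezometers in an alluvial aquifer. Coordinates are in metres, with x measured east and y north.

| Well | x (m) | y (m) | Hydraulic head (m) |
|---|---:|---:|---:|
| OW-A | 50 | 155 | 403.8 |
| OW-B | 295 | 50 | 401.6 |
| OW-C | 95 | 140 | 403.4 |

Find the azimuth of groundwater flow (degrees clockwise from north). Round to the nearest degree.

096°

Differences from OW-A: to OW-B (Δx, Δy, Δh) = (245, -105, -2.2); to OW-C = (45, -15, -0.4).
Determinant of the coordinate differences = 245·(-15) − 45·(-105) = 1050.
∂h/∂x = [(-2.2)·(-15) − (-0.4)·(-105)] / 1050 = -0.008571
∂h/∂y = [245·(-0.4) − 45·(-2.2)] / 1050 = +0.0009524
Flow direction (−∇h) has components (+0.008571 E, -0.0009524 N).
Azimuth = atan2(E, N) = atan2(+0.008571, -0.0009524) = 96.3° ≈ 096°.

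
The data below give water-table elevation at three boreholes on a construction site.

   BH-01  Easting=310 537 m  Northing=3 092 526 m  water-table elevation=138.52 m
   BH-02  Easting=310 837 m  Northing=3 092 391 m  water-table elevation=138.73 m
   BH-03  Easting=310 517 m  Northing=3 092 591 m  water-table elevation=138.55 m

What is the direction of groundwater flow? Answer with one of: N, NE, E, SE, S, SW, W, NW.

Taking BH-01 as reference: BH-02−BH-01 = (300, -135, +0.21); BH-03−BH-01 = (-20, 65, +0.03).
Determinant of the coordinate differences = 300·65 − (-20)·(-135) = 16800.
∂h/∂x = [(+0.21)·65 − (+0.03)·(-135)] / 16800 = +0.001054
∂h/∂y = [300·(+0.03) − (-20)·(+0.21)] / 16800 = +0.0007857
Flow = −∇h = (-0.001054 east, -0.0007857 north), which points southwest.

SW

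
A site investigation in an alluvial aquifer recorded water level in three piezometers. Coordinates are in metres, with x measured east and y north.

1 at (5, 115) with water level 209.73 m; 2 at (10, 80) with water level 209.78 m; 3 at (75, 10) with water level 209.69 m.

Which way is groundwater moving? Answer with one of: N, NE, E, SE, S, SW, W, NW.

With h = a·x + b·y + c and 1 as origin, the differences give:
  5·a + (-35)·b = +0.05
  70·a + (-105)·b = -0.04
Eliminate b (×(-105) and ×(-35), subtract): 1925·a = -6.650 → a = ∂h/∂x = -0.003455
Back-substitute: b = ∂h/∂y = -0.001922.
Flow = −∇h = (+0.003455 east, +0.001922 north), which points northeast.

NE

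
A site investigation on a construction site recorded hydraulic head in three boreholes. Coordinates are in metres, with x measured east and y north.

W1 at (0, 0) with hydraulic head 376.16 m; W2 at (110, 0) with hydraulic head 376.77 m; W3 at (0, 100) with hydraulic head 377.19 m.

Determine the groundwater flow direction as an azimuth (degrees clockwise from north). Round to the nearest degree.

208°

∂h/∂x = (376.77 − 376.16) / (110 − 0) = +0.005545
∂h/∂y = (377.19 − 376.16) / (100 − 0) = +0.01030
Flow direction (−∇h) has components (-0.005545 E, -0.01030 N).
Azimuth = atan2(E, N) = atan2(-0.005545, -0.01030) = 208.3° ≈ 208°.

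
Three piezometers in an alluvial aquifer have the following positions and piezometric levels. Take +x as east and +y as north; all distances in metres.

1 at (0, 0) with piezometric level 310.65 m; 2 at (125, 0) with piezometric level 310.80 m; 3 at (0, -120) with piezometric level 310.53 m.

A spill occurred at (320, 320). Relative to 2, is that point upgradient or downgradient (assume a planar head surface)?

∂h/∂x = (310.80 − 310.65) / (125 − 0) = +0.001200
∂h/∂y = (310.53 − 310.65) / (-120 − 0) = +0.001000
Head at (320, 320) = 310.65 + (+0.001200)·(320) + (+0.001000)·(320) = 311.35 m.
That is higher than the 310.80 m at 2, so the point is upgradient.

upgradient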